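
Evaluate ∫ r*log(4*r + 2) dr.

Use integration by parts with u = log(4*r + 2), dv = r dr.
Then du = 4/(4*r + 2) dr and v = r**2/2.

r**2*log(4*r + 2)/2 - r**2/4 + r/4 - log(2*r + 1)/8 + C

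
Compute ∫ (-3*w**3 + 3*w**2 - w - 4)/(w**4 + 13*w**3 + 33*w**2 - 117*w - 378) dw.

-61*log(w - 3)/540 - 107*log(w + 3)/72 + 758*log(w + 6)/27 - 1179*log(w + 7)/40 + C

Factor the denominator: (w - 3)*(w + 3)*(w + 6)*(w + 7).
Partial-fraction decomposition: -1179/(40*(w + 7)) + 758/(27*(w + 6)) - 107/(72*(w + 3)) - 61/(540*(w - 3)).
Integrate each term: A/(w−a) contributes A·log|w−a|.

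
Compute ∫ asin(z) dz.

Use integration by parts with u = arcsin(z), dv = dz.
Then du = 1/sqrt(-z**2 + 1) dz.

z*asin(z) + sqrt(-z**2 + 1) + C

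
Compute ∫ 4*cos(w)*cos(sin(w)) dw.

Let u = sin(w), so du = (cos(w)) dw.
Rewriting, the integral becomes 4·∫ cos(u) du = 4·sin(u).
Substituting back, u = sin(w).

4*sin(sin(w)) + C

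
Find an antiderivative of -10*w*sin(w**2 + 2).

5*cos(w**2 + 2) + C

Let u = w**2 + 2, so du = (2*w) dw.
Rewriting, the integral becomes -5·∫ sin(u) du = -5·-cos(u).
Substituting back, u = w**2 + 2.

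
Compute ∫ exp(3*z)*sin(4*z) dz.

3*exp(3*z)*sin(4*z)/25 - 4*exp(3*z)*cos(4*z)/25 + C

Let I denote the integral. Integrate by parts with u = sin(4*z), dv = exp(3*z) dz, so v = exp(3*z)/3: I = exp(3*z)*sin(4*z)/3 − (4/3)·∫ exp(3*z)*cos(4*z) dz.
Apply parts again with u = cos(4*z), dv = exp(3*z) dz: ∫ exp(3*z)*cos(4*z) dz = exp(3*z)*cos(4*z)/3 + (4/3)·I. Substituting back brings back I: I = exp(3*z)*sin(4*z)/3 - 4*exp(3*z)*cos(4*z)/9 − (16/9)·I.
Solving for I: (1 + 16/9)·I equals the remaining terms, so I = (9/25)·(exp(3*z)*sin(4*z)/3 - 4*exp(3*z)*cos(4*z)/9).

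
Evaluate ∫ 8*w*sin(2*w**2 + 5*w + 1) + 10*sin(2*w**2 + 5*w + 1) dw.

-2*cos(2*w**2 + 5*w + 1) + C

Let u = 2*w**2 + 5*w + 1, so du = (4*w + 5) dw.
Rewriting, the integral becomes 2·∫ sin(u) du = 2·-cos(u).
Substituting back, u = 2*w**2 + 5*w + 1.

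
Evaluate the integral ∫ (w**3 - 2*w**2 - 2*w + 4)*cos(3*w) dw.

Use integration by parts with u = w**3 - 2*w**2 - 2*w + 4, dv = cos(3*w) dw, so v = sin(3*w)/3.
Apply parts 3 times (tabular method): alternate signs, differentiate u down to 0, integrate dv up.

w**3*sin(3*w)/3 - 2*w**2*sin(3*w)/3 + w**2*cos(3*w)/3 - 8*w*sin(3*w)/9 - 4*w*cos(3*w)/9 + 40*sin(3*w)/27 - 8*cos(3*w)/27 + C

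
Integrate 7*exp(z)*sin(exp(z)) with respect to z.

-7*cos(exp(z)) + C

Let u = exp(z), so du = (exp(z)) dz.
Rewriting, the integral becomes 7·∫ sin(u) du = 7·-cos(u).
Substituting back, u = exp(z).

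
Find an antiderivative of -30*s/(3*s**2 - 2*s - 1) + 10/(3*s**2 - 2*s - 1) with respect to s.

-5*log(3*s**2 - 2*s - 1) + C

Let u = 3*s**2 - 2*s - 1, so du = (6*s - 2) ds.
Rewriting, the integral becomes -5·∫ 1/u du = -5·log(u).
Substituting back, u = 3*s**2 - 2*s - 1.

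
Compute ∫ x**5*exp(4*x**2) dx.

Let u = x², du = 2x dx; rewrite as (1/2)∫ u^2·exp(4u) du.
Now integrate by parts 2 times.

(8*x**4 - 4*x**2 + 1)*exp(4*x**2)/64 + C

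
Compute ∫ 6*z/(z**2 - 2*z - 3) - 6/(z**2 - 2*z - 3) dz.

Let u = z**2 - 2*z - 3, so du = (2*z - 2) dz.
Rewriting, the integral becomes 3·∫ 1/u du = 3·log(u).
Substituting back, u = z**2 - 2*z - 3.

3*log(z**2 - 2*z - 3) + C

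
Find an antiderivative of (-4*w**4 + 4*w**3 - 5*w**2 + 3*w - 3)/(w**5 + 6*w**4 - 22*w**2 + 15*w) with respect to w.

Factor the denominator: w*(w - 1)**2*(w + 3)*(w + 5).
Partial-fraction decomposition: -3143/(360*(w + 5)) + 163/(32*(w + 3)) - 47/(288*(w - 1)) - 5/(24*(w - 1)**2) - 1/(5*w).
Integrate each term; A/(w−a) gives A·log|w−a|; A/(w−a)² gives −A/(w−a).

-log(w)/5 - 47*log(w - 1)/288 + 163*log(w + 3)/32 - 3143*log(w + 5)/360 + 5/(24*w - 24) + C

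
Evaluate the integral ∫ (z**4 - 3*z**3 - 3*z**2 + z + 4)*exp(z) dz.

(z**4 - 7*z**3 + 18*z**2 - 35*z + 39)*exp(z) + C

Use integration by parts with u = z**4 - 3*z**3 - 3*z**2 + z + 4, dv = exp(z) dz, so v = exp(z).
Apply parts 4 times (tabular method): alternate signs, differentiate u down to 0, integrate dv up.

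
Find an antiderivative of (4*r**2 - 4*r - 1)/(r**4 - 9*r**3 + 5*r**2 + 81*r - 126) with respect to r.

Factor the denominator: (r - 7)*(r - 3)*(r - 2)*(r + 3).
Partial-fraction decomposition: -47/(300*(r + 3)) + 7/(25*(r - 2)) - 23/(24*(r - 3)) + 167/(200*(r - 7)).
Integrate each term: A/(r−a) contributes A·log|r−a|.

167*log(r - 7)/200 - 23*log(r - 3)/24 + 7*log(r - 2)/25 - 47*log(r + 3)/300 + C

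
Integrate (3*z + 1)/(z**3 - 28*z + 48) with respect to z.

13*log(z - 4)/20 - 7*log(z - 2)/16 - 17*log(z + 6)/80 + C

Factor the denominator: (z - 4)*(z - 2)*(z + 6).
Partial-fraction decomposition: -17/(80*(z + 6)) - 7/(16*(z - 2)) + 13/(20*(z - 4)).
Integrate each term: A/(z−a) contributes A·log|z−a|.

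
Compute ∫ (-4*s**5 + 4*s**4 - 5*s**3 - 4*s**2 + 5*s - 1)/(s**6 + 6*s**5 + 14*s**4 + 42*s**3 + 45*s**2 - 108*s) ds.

Factor the denominator: s*(s - 1)*(s + 3)*(s + 4)*(s**2 + 9).
Partial-fraction decomposition: (461*s + 5856)/(1350*(s**2 + 9)) - 1071/(100*(s + 4)) + 1379/(216*(s + 3)) - 1/(40*(s - 1)) + 1/(108*s).
Integrate each term; A/(s−a) gives A·log|s−a|; the (Bs+D)/(s²+p²) term gives a log and an atan.

log(s)/108 - log(s - 1)/40 + 1379*log(s + 3)/216 - 1071*log(s + 4)/100 + 461*log(s**2 + 9)/2700 + 976*atan(s/3)/675 + C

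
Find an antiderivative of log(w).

Use integration by parts with u = log(w), dv = dw.
Then du = 1/w dw and v = w.

w*log(w) - w + C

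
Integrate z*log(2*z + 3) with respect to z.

z**2*log(2*z + 3)/2 - z**2/4 + 3*z/4 - 9*log(2*z + 3)/8 + C

Use integration by parts with u = log(2*z + 3), dv = z dz.
Then du = 2/(2*z + 3) dz and v = z**2/2.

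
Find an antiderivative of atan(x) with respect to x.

Use integration by parts with u = arctan(x), dv = dx.
Then du = 1/(x**2 + 1) dx.

x*atan(x) - log(x**2 + 1)/2 + C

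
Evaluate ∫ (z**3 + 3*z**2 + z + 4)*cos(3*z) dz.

Use integration by parts with u = z**3 + 3*z**2 + z + 4, dv = cos(3*z) dz, so v = sin(3*z)/3.
Apply parts 3 times (tabular method): alternate signs, differentiate u down to 0, integrate dv up.

z**3*sin(3*z)/3 + z**2*sin(3*z) + z**2*cos(3*z)/3 + z*sin(3*z)/9 + 2*z*cos(3*z)/3 + 10*sin(3*z)/9 + cos(3*z)/27 + C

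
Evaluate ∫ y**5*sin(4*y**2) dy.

Let u = y², du = 2y dy; rewrite as (1/2)∫ u^2·sin(4u) du.
Now integrate by parts 2 times.

-y**4*cos(4*y**2)/8 + y**2*sin(4*y**2)/16 + cos(4*y**2)/64 + C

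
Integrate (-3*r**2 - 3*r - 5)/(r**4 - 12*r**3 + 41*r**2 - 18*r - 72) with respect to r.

-131*log(r - 6)/42 + 13*log(r - 4)/2 - 41*log(r - 3)/12 + log(r + 1)/28 + C

Factor the denominator: (r - 6)*(r - 4)*(r - 3)*(r + 1).
Partial-fraction decomposition: 1/(28*(r + 1)) - 41/(12*(r - 3)) + 13/(2*(r - 4)) - 131/(42*(r - 6)).
Integrate each term: A/(r−a) contributes A·log|r−a|.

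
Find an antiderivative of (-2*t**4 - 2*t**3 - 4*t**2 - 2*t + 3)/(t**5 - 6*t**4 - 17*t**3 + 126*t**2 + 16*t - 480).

Factor the denominator: (t - 5)*(t - 4)*(t - 3)*(t + 2)*(t + 4).
Partial-fraction decomposition: -437/(1008*(t + 4)) + 5/(84*(t + 2)) - 51/(14*(t - 3)) + 709/(48*(t - 4)) - 1607/(126*(t - 5)).
Integrate each term: A/(t−a) contributes A·log|t−a|.

-1607*log(t - 5)/126 + 709*log(t - 4)/48 - 51*log(t - 3)/14 + 5*log(t + 2)/84 - 437*log(t + 4)/1008 + C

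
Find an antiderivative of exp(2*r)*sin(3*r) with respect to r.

2*exp(2*r)*sin(3*r)/13 - 3*exp(2*r)*cos(3*r)/13 + C

Let I denote the integral. Integrate by parts with u = sin(3*r), dv = exp(2*r) dr, so v = exp(2*r)/2: I = exp(2*r)*sin(3*r)/2 − (3/2)·∫ exp(2*r)*cos(3*r) dr.
Apply parts again with u = cos(3*r), dv = exp(2*r) dr: ∫ exp(2*r)*cos(3*r) dr = exp(2*r)*cos(3*r)/2 + (3/2)·I. Substituting back brings back I: I = exp(2*r)*sin(3*r)/2 - 3*exp(2*r)*cos(3*r)/4 − (9/4)·I.
Solving for I: (1 + 9/4)·I equals the remaining terms, so I = (4/13)·(exp(2*r)*sin(3*r)/2 - 3*exp(2*r)*cos(3*r)/4).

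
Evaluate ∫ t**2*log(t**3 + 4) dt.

Let u = t**3 + 4, so du = (3*t**2) dt.
The integral becomes (1/3)·∫ log(u) du; integrate by parts with u′=log(u), dv′=du.

t**3*log(t**3 + 4)/3 - t**3/3 + 4*log(t**3 + 4)/3 + C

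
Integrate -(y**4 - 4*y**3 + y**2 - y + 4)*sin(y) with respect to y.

y**4*cos(y) - 4*y**3*sin(y) - 4*y**3*cos(y) + 12*y**2*sin(y) - 11*y**2*cos(y) + 22*y*sin(y) + 23*y*cos(y) - 23*sin(y) + 26*cos(y) + C

Use integration by parts with u = y**4 - 4*y**3 + y**2 - y + 4, dv = -sin(y) dy, so v = cos(y).
Apply parts 4 times (tabular method): alternate signs, differentiate u down to 0, integrate dv up.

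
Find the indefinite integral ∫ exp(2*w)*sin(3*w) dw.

Let I denote the integral. Integrate by parts with u = sin(3*w), dv = exp(2*w) dw, so v = exp(2*w)/2: I = exp(2*w)*sin(3*w)/2 − (3/2)·∫ exp(2*w)*cos(3*w) dw.
Apply parts again with u = cos(3*w), dv = exp(2*w) dw: ∫ exp(2*w)*cos(3*w) dw = exp(2*w)*cos(3*w)/2 + (3/2)·I. Substituting back brings back I: I = exp(2*w)*sin(3*w)/2 - 3*exp(2*w)*cos(3*w)/4 − (9/4)·I.
Solving for I: (1 + 9/4)·I equals the remaining terms, so I = (4/13)·(exp(2*w)*sin(3*w)/2 - 3*exp(2*w)*cos(3*w)/4).

2*exp(2*w)*sin(3*w)/13 - 3*exp(2*w)*cos(3*w)/13 + C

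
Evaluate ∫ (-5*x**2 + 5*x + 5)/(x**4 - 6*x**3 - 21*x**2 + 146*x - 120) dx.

-29*log(x - 6)/22 + 55*log(x - 4)/54 + log(x - 1)/18 + 145*log(x + 5)/594 + C

Factor the denominator: (x - 6)*(x - 4)*(x - 1)*(x + 5).
Partial-fraction decomposition: 145/(594*(x + 5)) + 1/(18*(x - 1)) + 55/(54*(x - 4)) - 29/(22*(x - 6)).
Integrate each term: A/(x−a) contributes A·log|x−a|.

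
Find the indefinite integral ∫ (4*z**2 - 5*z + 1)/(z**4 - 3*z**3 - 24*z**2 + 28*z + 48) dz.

23*log(z - 6)/56 - 7*log(z - 2)/72 + 10*log(z + 1)/63 - 17*log(z + 4)/36 + C

Factor the denominator: (z - 6)*(z - 2)*(z + 1)*(z + 4).
Partial-fraction decomposition: -17/(36*(z + 4)) + 10/(63*(z + 1)) - 7/(72*(z - 2)) + 23/(56*(z - 6)).
Integrate each term: A/(z−a) contributes A·log|z−a|.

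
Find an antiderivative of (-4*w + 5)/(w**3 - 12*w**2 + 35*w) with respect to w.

Factor the denominator: w*(w - 7)*(w - 5).
Partial-fraction decomposition: 3/(2*(w - 5)) - 23/(14*(w - 7)) + 1/(7*w).
Integrate each term: A/(w−a) contributes A·log|w−a|.

log(w)/7 - 23*log(w - 7)/14 + 3*log(w - 5)/2 + C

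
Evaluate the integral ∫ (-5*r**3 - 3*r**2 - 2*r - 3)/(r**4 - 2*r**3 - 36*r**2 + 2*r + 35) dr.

Factor the denominator: (r - 7)*(r - 1)*(r + 1)*(r + 5).
Partial-fraction decomposition: -557/(288*(r + 5)) + 1/(64*(r + 1)) + 13/(72*(r - 1)) - 1879/(576*(r - 7)).
Integrate each term: A/(r−a) contributes A·log|r−a|.

-1879*log(r - 7)/576 + 13*log(r - 1)/72 + log(r + 1)/64 - 557*log(r + 5)/288 + C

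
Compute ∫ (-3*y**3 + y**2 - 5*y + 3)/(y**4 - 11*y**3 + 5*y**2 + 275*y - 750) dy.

Factor the denominator: (y - 6)*(y - 5)**2*(y + 5).
Partial-fraction decomposition: -107/(275*(y + 5)) + 1387/(25*(y - 5)) + 186/(5*(y - 5)**2) - 639/(11*(y - 6)).
Integrate each term; A/(y−a) gives A·log|y−a|; A/(y−a)² gives −A/(y−a).

-639*log(y - 6)/11 + 1387*log(y - 5)/25 - 107*log(y + 5)/275 - 186/(5*y - 25) + C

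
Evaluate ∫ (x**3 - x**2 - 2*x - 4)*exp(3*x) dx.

Use integration by parts with u = x**3 - x**2 - 2*x - 4, dv = exp(3*x) dx, so v = exp(3*x)/3.
Apply parts 3 times (tabular method): alternate signs, differentiate u down to 0, integrate dv up.

(9*x**3 - 18*x**2 - 6*x - 34)*exp(3*x)/27 + C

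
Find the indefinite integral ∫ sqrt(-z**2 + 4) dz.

Substitute z = 2·sin(θ), so dz = 2·cos(θ) dθ and the radical becomes sqrt(-z**2 + 4) = 2·cos(θ) by the Pythagorean identity.
Integrate the resulting trig expression in θ, then back-substitute θ = asin(z/2), sin(θ) = z/2, cos(θ) = sqrt(-z**2 + 4)/2 (absorbing any constant into C).

z*sqrt(-z**2 + 4)/2 + 2*asin(z/2) + C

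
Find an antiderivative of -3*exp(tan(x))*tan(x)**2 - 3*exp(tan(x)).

-3*exp(tan(x)) + C

Let u = tan(x), so du = (tan(x)**2 + 1) dx.
Rewriting, the integral becomes -3·∫ e^u du = -3·e^u.
Substituting back, u = tan(x).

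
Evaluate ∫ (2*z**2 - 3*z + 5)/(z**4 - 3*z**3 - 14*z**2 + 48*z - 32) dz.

25*log(z - 4)/48 - 7*log(z - 2)/12 + 4*log(z - 1)/15 - 49*log(z + 4)/240 + C

Factor the denominator: (z - 4)*(z - 2)*(z - 1)*(z + 4).
Partial-fraction decomposition: -49/(240*(z + 4)) + 4/(15*(z - 1)) - 7/(12*(z - 2)) + 25/(48*(z - 4)).
Integrate each term: A/(z−a) contributes A·log|z−a|.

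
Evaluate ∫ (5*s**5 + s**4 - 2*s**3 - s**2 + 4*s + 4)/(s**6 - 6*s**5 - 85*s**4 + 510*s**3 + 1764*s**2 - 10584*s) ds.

-log(s)/2646 + 85733*log(s - 7)/1274 - 129535*log(s - 6)/2028 - 4651*log(s + 6)/1404 + 81021*log(s + 7)/16562 + 4967/(117*s - 702) + C

Factor the denominator: s*(s - 7)*(s - 6)**2*(s + 6)*(s + 7).
Partial-fraction decomposition: 81021/(16562*(s + 7)) - 4651/(1404*(s + 6)) - 129535/(2028*(s - 6)) - 4967/(117*(s - 6)**2) + 85733/(1274*(s - 7)) - 1/(2646*s).
Integrate each term; A/(s−a) gives A·log|s−a|; A/(s−a)² gives −A/(s−a).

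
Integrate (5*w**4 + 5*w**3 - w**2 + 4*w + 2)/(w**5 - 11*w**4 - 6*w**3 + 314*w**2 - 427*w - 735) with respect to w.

Factor the denominator: (w - 7)**2*(w - 3)*(w + 1)*(w + 5).
Partial-fraction decomposition: 273/(512*(w + 5)) + 3/(1024*(w + 1)) + 545/(512*(w - 3)) + 3481/(1024*(w - 7)) + 4567/(128*(w - 7)**2).
Integrate each term; A/(w−a) gives A·log|w−a|; A/(w−a)² gives −A/(w−a).

3481*log(w - 7)/1024 + 545*log(w - 3)/512 + 3*log(w + 1)/1024 + 273*log(w + 5)/512 - 4567/(128*w - 896) + C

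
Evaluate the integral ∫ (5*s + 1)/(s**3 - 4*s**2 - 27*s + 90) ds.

31*log(s - 6)/33 - 2*log(s - 3)/3 - 3*log(s + 5)/11 + C

Factor the denominator: (s - 6)*(s - 3)*(s + 5).
Partial-fraction decomposition: -3/(11*(s + 5)) - 2/(3*(s - 3)) + 31/(33*(s - 6)).
Integrate each term: A/(s−a) contributes A·log|s−a|.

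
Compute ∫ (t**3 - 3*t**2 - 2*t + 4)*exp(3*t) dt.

Use integration by parts with u = t**3 - 3*t**2 - 2*t + 4, dv = exp(3*t) dt, so v = exp(3*t)/3.
Apply parts 3 times (tabular method): alternate signs, differentiate u down to 0, integrate dv up.

(9*t**3 - 36*t**2 + 6*t + 34)*exp(3*t)/27 + C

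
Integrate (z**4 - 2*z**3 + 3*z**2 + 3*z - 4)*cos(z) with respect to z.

Use integration by parts with u = z**4 - 2*z**3 + 3*z**2 + 3*z - 4, dv = cos(z) dz, so v = sin(z).
Apply parts 4 times (tabular method): alternate signs, differentiate u down to 0, integrate dv up.

z**4*sin(z) - 2*z**3*sin(z) + 4*z**3*cos(z) - 9*z**2*sin(z) - 6*z**2*cos(z) + 15*z*sin(z) - 18*z*cos(z) + 14*sin(z) + 15*cos(z) + C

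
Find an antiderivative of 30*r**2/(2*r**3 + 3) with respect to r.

Let u = 2*r**3 + 3, so du = (6*r**2) dr.
Rewriting, the integral becomes 5·∫ 1/u du = 5·log(u).
Substituting back, u = 2*r**3 + 3.

5*log(2*r**3 + 3) + C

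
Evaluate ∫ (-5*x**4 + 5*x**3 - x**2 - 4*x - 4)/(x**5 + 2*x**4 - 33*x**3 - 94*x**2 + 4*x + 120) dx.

-683*log(x - 6)/440 + log(x - 1)/30 + 205*log(x + 2)/72 - 1253*log(x + 5)/198 + 5/(3*x + 6) + C

Factor the denominator: (x - 6)*(x - 1)*(x + 2)**2*(x + 5).
Partial-fraction decomposition: -1253/(198*(x + 5)) + 205/(72*(x + 2)) - 5/(3*(x + 2)**2) + 1/(30*(x - 1)) - 683/(440*(x - 6)).
Integrate each term; A/(x−a) gives A·log|x−a|; A/(x−a)² gives −A/(x−a).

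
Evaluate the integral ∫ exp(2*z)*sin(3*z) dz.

Let I denote the integral. Integrate by parts with u = sin(3*z), dv = exp(2*z) dz, so v = exp(2*z)/2: I = exp(2*z)*sin(3*z)/2 − (3/2)·∫ exp(2*z)*cos(3*z) dz.
Apply parts again with u = cos(3*z), dv = exp(2*z) dz: ∫ exp(2*z)*cos(3*z) dz = exp(2*z)*cos(3*z)/2 + (3/2)·I. Substituting back brings back I: I = exp(2*z)*sin(3*z)/2 - 3*exp(2*z)*cos(3*z)/4 − (9/4)·I.
Solving for I: (1 + 9/4)·I equals the remaining terms, so I = (4/13)·(exp(2*z)*sin(3*z)/2 - 3*exp(2*z)*cos(3*z)/4).

2*exp(2*z)*sin(3*z)/13 - 3*exp(2*z)*cos(3*z)/13 + C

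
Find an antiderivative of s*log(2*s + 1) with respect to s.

Use integration by parts with u = log(2*s + 1), dv = s ds.
Then du = 2/(2*s + 1) ds and v = s**2/2.

s**2*log(2*s + 1)/2 - s**2/4 + s/4 - log(2*s + 1)/8 + C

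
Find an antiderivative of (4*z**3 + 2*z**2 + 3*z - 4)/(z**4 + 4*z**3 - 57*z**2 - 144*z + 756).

475*log(z - 6)/234 - 131*log(z - 3)/270 - 407*log(z + 6)/54 + 1299*log(z + 7)/130 + C

Factor the denominator: (z - 6)*(z - 3)*(z + 6)*(z + 7).
Partial-fraction decomposition: 1299/(130*(z + 7)) - 407/(54*(z + 6)) - 131/(270*(z - 3)) + 475/(234*(z - 6)).
Integrate each term: A/(z−a) contributes A·log|z−a|.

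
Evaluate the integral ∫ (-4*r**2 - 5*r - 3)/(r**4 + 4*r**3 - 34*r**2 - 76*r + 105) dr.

-log(r - 5)/3 + 3*log(r - 1)/32 - 3*log(r + 3)/16 + 41*log(r + 7)/96 + C

Factor the denominator: (r - 5)*(r - 1)*(r + 3)*(r + 7).
Partial-fraction decomposition: 41/(96*(r + 7)) - 3/(16*(r + 3)) + 3/(32*(r - 1)) - 1/(3*(r - 5)).
Integrate each term: A/(r−a) contributes A·log|r−a|.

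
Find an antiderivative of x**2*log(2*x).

x**3*(log(x) + log(2))/3 - x**3/9 + C

Use integration by parts with u = log(2*x), dv = x**2 dx.
Then du = 1/x dx and v = x**3/3.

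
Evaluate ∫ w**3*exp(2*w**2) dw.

Let u = w², du = 2w dw; rewrite as (1/2)∫ u^1·exp(2u) du.
Now integrate by parts 1 time.

(2*w**2 - 1)*exp(2*w**2)/8 + C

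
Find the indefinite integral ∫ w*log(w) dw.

w**2*log(w)/2 - w**2/4 + C

Use integration by parts with u = log(w), dv = w dw.
Then du = 1/w dw and v = w**2/2.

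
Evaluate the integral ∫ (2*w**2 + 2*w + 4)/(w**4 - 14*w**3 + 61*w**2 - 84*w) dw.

Factor the denominator: w*(w - 7)*(w - 4)*(w - 3).
Partial-fraction decomposition: 7/(3*(w - 3)) - 11/(3*(w - 4)) + 29/(21*(w - 7)) - 1/(21*w).
Integrate each term: A/(w−a) contributes A·log|w−a|.

-log(w)/21 + 29*log(w - 7)/21 - 11*log(w - 4)/3 + 7*log(w - 3)/3 + C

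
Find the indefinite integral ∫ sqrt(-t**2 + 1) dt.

t*sqrt(-t**2 + 1)/2 + asin(t)/2 + C

Substitute t = sin(θ), so dt = cos(θ) dθ and the radical becomes sqrt(-t**2 + 1) = cos(θ) by the Pythagorean identity.
Integrate the resulting trig expression in θ, then back-substitute θ = asin(t), sin(θ) = t, cos(θ) = sqrt(-t**2 + 1) (absorbing any constant into C).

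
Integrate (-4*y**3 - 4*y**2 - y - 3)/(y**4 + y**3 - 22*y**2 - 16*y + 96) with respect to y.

Factor the denominator: (y - 4)*(y - 2)*(y + 3)*(y + 4).
Partial-fraction decomposition: -193/(48*(y + 4)) + 72/(35*(y + 3)) + 53/(60*(y - 2)) - 327/(112*(y - 4)).
Integrate each term: A/(y−a) contributes A·log|y−a|.

-327*log(y - 4)/112 + 53*log(y - 2)/60 + 72*log(y + 3)/35 - 193*log(y + 4)/48 + C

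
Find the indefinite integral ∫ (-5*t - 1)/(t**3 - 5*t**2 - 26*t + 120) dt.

Factor the denominator: (t - 6)*(t - 4)*(t + 5).
Partial-fraction decomposition: 8/(33*(t + 5)) + 7/(6*(t - 4)) - 31/(22*(t - 6)).
Integrate each term: A/(t−a) contributes A·log|t−a|.

-31*log(t - 6)/22 + 7*log(t - 4)/6 + 8*log(t + 5)/33 + C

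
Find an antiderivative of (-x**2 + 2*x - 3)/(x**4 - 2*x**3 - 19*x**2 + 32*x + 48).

-11*log(x - 4)/40 + 3*log(x - 3)/14 - log(x + 1)/10 + 9*log(x + 4)/56 + C

Factor the denominator: (x - 4)*(x - 3)*(x + 1)*(x + 4).
Partial-fraction decomposition: 9/(56*(x + 4)) - 1/(10*(x + 1)) + 3/(14*(x - 3)) - 11/(40*(x - 4)).
Integrate each term: A/(x−a) contributes A·log|x−a|.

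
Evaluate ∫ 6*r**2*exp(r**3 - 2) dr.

2*exp(r**3 - 2) + C

Let u = r**3 - 2, so du = (3*r**2) dr.
Rewriting, the integral becomes 2·∫ e^u du = 2·e^u.
Substituting back, u = r**3 - 2.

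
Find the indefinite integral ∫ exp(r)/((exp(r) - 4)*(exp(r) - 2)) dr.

Let u = e^r, du = e^r dr.
The integral becomes ∫ du/((u-2)(u-4)); decompose into partial fractions.

log(exp(r) - 4)/2 - log(exp(r) - 2)/2 + C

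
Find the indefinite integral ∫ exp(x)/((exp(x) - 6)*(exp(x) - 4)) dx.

log(exp(x) - 6)/2 - log(exp(x) - 4)/2 + C

Let u = e^x, du = e^x dx.
The integral becomes ∫ du/((u-4)(u-6)); decompose into partial fractions.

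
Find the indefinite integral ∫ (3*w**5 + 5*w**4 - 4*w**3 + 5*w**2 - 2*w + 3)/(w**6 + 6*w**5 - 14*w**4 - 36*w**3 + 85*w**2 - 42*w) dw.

-log(w)/14 + 163*log(w - 2)/90 - 109*log(w - 1)/128 - 27*log(w + 3)/160 + 18391*log(w + 7)/8064 + 5/(16*w - 16) + C

Factor the denominator: w*(w - 2)*(w - 1)**2*(w + 3)*(w + 7).
Partial-fraction decomposition: 18391/(8064*(w + 7)) - 27/(160*(w + 3)) - 109/(128*(w - 1)) - 5/(16*(w - 1)**2) + 163/(90*(w - 2)) - 1/(14*w).
Integrate each term; A/(w−a) gives A·log|w−a|; A/(w−a)² gives −A/(w−a).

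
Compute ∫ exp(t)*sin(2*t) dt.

exp(t)*sin(2*t)/5 - 2*exp(t)*cos(2*t)/5 + C

Let I denote the integral. Integrate by parts with u = sin(2*t), dv = exp(t) dt, so v = exp(t): I = exp(t)*sin(2*t) − 2·∫ exp(t)*cos(2*t) dt.
Apply parts again with u = cos(2*t), dv = exp(t) dt: ∫ exp(t)*cos(2*t) dt = exp(t)*cos(2*t) + 2·I. Substituting back brings back I: I = exp(t)*sin(2*t) - 2*exp(t)*cos(2*t) − 4·I.
Solving for I: (1 + 4)·I equals the remaining terms, so I = (1/5)·(exp(t)*sin(2*t) - 2*exp(t)*cos(2*t)).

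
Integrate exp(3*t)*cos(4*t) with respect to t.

4*exp(3*t)*sin(4*t)/25 + 3*exp(3*t)*cos(4*t)/25 + C

Let I denote the integral. Integrate by parts with u = cos(4*t), dv = exp(3*t) dt, so v = exp(3*t)/3: I = exp(3*t)*cos(4*t)/3 + (4/3)·∫ exp(3*t)*sin(4*t) dt.
Apply parts again with u = sin(4*t), dv = exp(3*t) dt: ∫ exp(3*t)*sin(4*t) dt = exp(3*t)*sin(4*t)/3 − (4/3)·I. Substituting back brings back I: I = 4*exp(3*t)*sin(4*t)/9 + exp(3*t)*cos(4*t)/3 − (16/9)·I.
Solving for I: (1 + 16/9)·I equals the remaining terms, so I = (9/25)·(4*exp(3*t)*sin(4*t)/9 + exp(3*t)*cos(4*t)/3).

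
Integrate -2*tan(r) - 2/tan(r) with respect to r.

-2*log(tan(r)) + C

Let u = tan(r), so du = (tan(r)**2 + 1) dr.
Rewriting, the integral becomes -2·∫ 1/u du = -2·log(u).
Substituting back, u = tan(r).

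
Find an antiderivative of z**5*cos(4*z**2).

z**4*sin(4*z**2)/8 + z**2*cos(4*z**2)/16 - sin(4*z**2)/64 + C

Let u = z², du = 2z dz; rewrite as (1/2)∫ u^2·cos(4u) du.
Now integrate by parts 2 times.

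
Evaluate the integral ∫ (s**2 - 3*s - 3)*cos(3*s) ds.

Use integration by parts with u = s**2 - 3*s - 3, dv = cos(3*s) ds, so v = sin(3*s)/3.
Apply parts 2 times (tabular method): alternate signs, differentiate u down to 0, integrate dv up.

s**2*sin(3*s)/3 - s*sin(3*s) + 2*s*cos(3*s)/9 - 29*sin(3*s)/27 - cos(3*s)/3 + C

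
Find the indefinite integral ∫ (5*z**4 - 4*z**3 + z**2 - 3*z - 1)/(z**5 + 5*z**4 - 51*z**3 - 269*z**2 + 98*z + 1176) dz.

533*log(z - 7)/385 - log(z - 2)/30 + 53*log(z + 3)/20 - 521*log(z + 4)/66 + 249*log(z + 7)/28 + C

Factor the denominator: (z - 7)*(z - 2)*(z + 3)*(z + 4)*(z + 7).
Partial-fraction decomposition: 249/(28*(z + 7)) - 521/(66*(z + 4)) + 53/(20*(z + 3)) - 1/(30*(z - 2)) + 533/(385*(z - 7)).
Integrate each term: A/(z−a) contributes A·log|z−a|.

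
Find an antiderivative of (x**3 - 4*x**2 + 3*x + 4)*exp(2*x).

(4*x**3 - 22*x**2 + 34*x - 1)*exp(2*x)/8 + C

Use integration by parts with u = x**3 - 4*x**2 + 3*x + 4, dv = exp(2*x) dx, so v = exp(2*x)/2.
Apply parts 3 times (tabular method): alternate signs, differentiate u down to 0, integrate dv up.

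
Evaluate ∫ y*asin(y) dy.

y**2*asin(y)/2 + y*sqrt(-y**2 + 1)/4 - asin(y)/4 + C

Use integration by parts with u = arcsin(y), dv = y dy.
Then du = 1/sqrt(-y**2 + 1) dy.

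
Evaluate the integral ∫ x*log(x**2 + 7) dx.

Let u = x**2 + 7, so du = (2*x) dx.
The integral becomes (1/2)·∫ log(u) du; integrate by parts with u′=log(u), dv′=du.

x**2*log(x**2 + 7)/2 - x**2/2 + 7*log(x**2 + 7)/2 + C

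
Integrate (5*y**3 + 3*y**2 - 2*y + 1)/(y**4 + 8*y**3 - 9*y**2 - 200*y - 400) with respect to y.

691*log(y - 5)/810 - 4030*log(y + 4)/81 + 539*log(y + 5)/10 - 263/(9*y + 36) + C

Factor the denominator: (y - 5)*(y + 4)**2*(y + 5).
Partial-fraction decomposition: 539/(10*(y + 5)) - 4030/(81*(y + 4)) + 263/(9*(y + 4)**2) + 691/(810*(y - 5)).
Integrate each term; A/(y−a) gives A·log|y−a|; A/(y−a)² gives −A/(y−a).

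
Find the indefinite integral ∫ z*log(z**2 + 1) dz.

z**2*log(z**2 + 1)/2 - z**2/2 + log(z**2 + 1)/2 + C

Let u = z**2 + 1, so du = (2*z) dz.
The integral becomes (1/2)·∫ log(u) du; integrate by parts with u′=log(u), dv′=du.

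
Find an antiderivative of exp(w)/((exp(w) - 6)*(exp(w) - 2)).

Let u = e^w, du = e^w dw.
The integral becomes ∫ du/((u-6)(u-2)); decompose into partial fractions.

log(exp(w) - 6)/4 - log(exp(w) - 2)/4 + C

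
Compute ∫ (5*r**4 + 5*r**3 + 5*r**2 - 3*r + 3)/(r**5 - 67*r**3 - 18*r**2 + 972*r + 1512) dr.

Factor the denominator: (r - 6)**2*(r + 2)*(r + 3)*(r + 7).
Partial-fraction decomposition: 10559/(3380*(r + 7)) - 109/(108*(r + 3)) + 69/(320*(r + 2)) + 779629/(292032*(r - 6)) + 2575/(312*(r - 6)**2).
Integrate each term; A/(r−a) gives A·log|r−a|; A/(r−a)² gives −A/(r−a).

779629*log(r - 6)/292032 + 69*log(r + 2)/320 - 109*log(r + 3)/108 + 10559*log(r + 7)/3380 - 2575/(312*r - 1872) + C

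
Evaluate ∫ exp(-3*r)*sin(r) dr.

Let I denote the integral. Integrate by parts with u = sin(r), dv = exp(-3*r) dr, so v = -exp(-3*r)/3: I = -exp(-3*r)*sin(r)/3 + (1/3)·∫ exp(-3*r)*cos(r) dr.
Apply parts again with u = cos(r), dv = exp(-3*r) dr: ∫ exp(-3*r)*cos(r) dr = -exp(-3*r)*cos(r)/3 − (1/3)·I. Substituting back brings back I: I = -exp(-3*r)*sin(r)/3 - exp(-3*r)*cos(r)/9 − (1/9)·I.
Solving for I: (1 + 1/9)·I equals the remaining terms, so I = (9/10)·(-exp(-3*r)*sin(r)/3 - exp(-3*r)*cos(r)/9).

-3*exp(-3*r)*sin(r)/10 - exp(-3*r)*cos(r)/10 + C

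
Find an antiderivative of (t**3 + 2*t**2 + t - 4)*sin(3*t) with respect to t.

Use integration by parts with u = t**3 + 2*t**2 + t - 4, dv = sin(3*t) dt, so v = -cos(3*t)/3.
Apply parts 3 times (tabular method): alternate signs, differentiate u down to 0, integrate dv up.

-t**3*cos(3*t)/3 + t**2*sin(3*t)/3 - 2*t**2*cos(3*t)/3 + 4*t*sin(3*t)/9 - t*cos(3*t)/9 + sin(3*t)/27 + 40*cos(3*t)/27 + C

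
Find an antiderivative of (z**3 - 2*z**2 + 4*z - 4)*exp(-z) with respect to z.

(-z**3 - z**2 - 6*z - 2)*exp(-z) + C

Use integration by parts with u = z**3 - 2*z**2 + 4*z - 4, dv = exp(-z) dz, so v = -exp(-z).
Apply parts 3 times (tabular method): alternate signs, differentiate u down to 0, integrate dv up.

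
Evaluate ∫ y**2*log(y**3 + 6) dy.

Let u = y**3 + 6, so du = (3*y**2) dy.
The integral becomes (1/3)·∫ log(u) du; integrate by parts with u′=log(u), dv′=du.

y**3*log(y**3 + 6)/3 - y**3/3 + 2*log(y**3 + 6) + C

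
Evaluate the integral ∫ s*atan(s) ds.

s**2*atan(s)/2 - s/2 + atan(s)/2 + C

Use integration by parts with u = arctan(s), dv = s ds.
Then du = 1/(s**2 + 1) ds.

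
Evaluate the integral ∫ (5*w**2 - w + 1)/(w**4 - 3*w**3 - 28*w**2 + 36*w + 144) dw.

Factor the denominator: (w - 6)*(w - 3)*(w + 2)*(w + 4).
Partial-fraction decomposition: -17/(28*(w + 4)) + 23/(80*(w + 2)) - 43/(105*(w - 3)) + 35/(48*(w - 6)).
Integrate each term: A/(w−a) contributes A·log|w−a|.

35*log(w - 6)/48 - 43*log(w - 3)/105 + 23*log(w + 2)/80 - 17*log(w + 4)/28 + C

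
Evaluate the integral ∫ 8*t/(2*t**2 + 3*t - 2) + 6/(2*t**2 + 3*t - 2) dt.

2*log(2*t**2 + 3*t - 2) + C

Let u = 2*t**2 + 3*t - 2, so du = (4*t + 3) dt.
Rewriting, the integral becomes 2·∫ 1/u du = 2·log(u).
Substituting back, u = 2*t**2 + 3*t - 2.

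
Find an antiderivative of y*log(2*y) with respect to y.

Use integration by parts with u = log(2*y), dv = y dy.
Then du = 1/y dy and v = y**2/2.

y**2*(log(y) + log(2))/2 - y**2/4 + C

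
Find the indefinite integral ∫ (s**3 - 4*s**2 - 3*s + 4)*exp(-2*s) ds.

Use integration by parts with u = s**3 - 4*s**2 - 3*s + 4, dv = exp(-2*s) ds, so v = -exp(-2*s)/2.
Apply parts 3 times (tabular method): alternate signs, differentiate u down to 0, integrate dv up.

(-4*s**3 + 10*s**2 + 22*s - 5)*exp(-2*s)/8 + C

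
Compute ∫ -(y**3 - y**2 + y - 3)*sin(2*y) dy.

y**3*cos(2*y)/2 - 3*y**2*sin(2*y)/4 - y**2*cos(2*y)/2 + y*sin(2*y)/2 - y*cos(2*y)/4 + sin(2*y)/8 - 5*cos(2*y)/4 + C

Use integration by parts with u = y**3 - y**2 + y - 3, dv = -sin(2*y) dy, so v = cos(2*y)/2.
Apply parts 3 times (tabular method): alternate signs, differentiate u down to 0, integrate dv up.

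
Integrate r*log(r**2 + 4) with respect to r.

r**2*log(r**2 + 4)/2 - r**2/2 + 2*log(r**2 + 4) + C

Let u = r**2 + 4, so du = (2*r) dr.
The integral becomes (1/2)·∫ log(u) du; integrate by parts with u′=log(u), dv′=du.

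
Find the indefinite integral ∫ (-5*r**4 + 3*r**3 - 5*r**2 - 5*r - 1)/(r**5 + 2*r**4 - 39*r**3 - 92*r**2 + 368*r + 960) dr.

-967*log(r - 5)/216 + 1189*log(r - 4)/448 - 517*log(r + 3)/56 + 10463*log(r + 4)/1728 - 511/(24*r + 96) + C

Factor the denominator: (r - 5)*(r - 4)*(r + 3)*(r + 4)**2.
Partial-fraction decomposition: 10463/(1728*(r + 4)) + 511/(24*(r + 4)**2) - 517/(56*(r + 3)) + 1189/(448*(r - 4)) - 967/(216*(r - 5)).
Integrate each term; A/(r−a) gives A·log|r−a|; A/(r−a)² gives −A/(r−a).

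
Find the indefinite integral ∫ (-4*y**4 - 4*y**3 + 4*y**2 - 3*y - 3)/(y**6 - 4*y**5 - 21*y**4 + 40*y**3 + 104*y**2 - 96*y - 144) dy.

-1975*log(y - 6)/2688 + 1733*log(y - 2)/3600 - 2*log(y + 1)/63 - 13*log(y + 2)/128 + 29*log(y + 3)/75 - 89/(240*y - 480) + C

Factor the denominator: (y - 6)*(y - 2)**2*(y + 1)*(y + 2)*(y + 3).
Partial-fraction decomposition: 29/(75*(y + 3)) - 13/(128*(y + 2)) - 2/(63*(y + 1)) + 1733/(3600*(y - 2)) + 89/(240*(y - 2)**2) - 1975/(2688*(y - 6)).
Integrate each term; A/(y−a) gives A·log|y−a|; A/(y−a)² gives −A/(y−a).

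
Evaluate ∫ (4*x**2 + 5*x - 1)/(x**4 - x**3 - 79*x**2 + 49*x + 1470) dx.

115*log(x - 7)/84 - 173*log(x - 6)/143 + 37*log(x + 5)/132 - 40*log(x + 7)/91 + C

Factor the denominator: (x - 7)*(x - 6)*(x + 5)*(x + 7).
Partial-fraction decomposition: -40/(91*(x + 7)) + 37/(132*(x + 5)) - 173/(143*(x - 6)) + 115/(84*(x - 7)).
Integrate each term: A/(x−a) contributes A·log|x−a|.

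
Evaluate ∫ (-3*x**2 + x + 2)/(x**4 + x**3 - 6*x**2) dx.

-2*log(x)/9 - 2*log(x - 2)/5 + 28*log(x + 3)/45 + 1/(3*x) + C

Factor the denominator: x**2*(x - 2)*(x + 3).
Partial-fraction decomposition: 28/(45*(x + 3)) - 2/(5*(x - 2)) - 2/(9*x) - 1/(3*x**2).
Integrate each term; A/(x−a) gives A·log|x−a|; A/(x−a)² gives −A/(x−a).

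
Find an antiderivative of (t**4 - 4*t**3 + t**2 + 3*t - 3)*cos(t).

Use integration by parts with u = t**4 - 4*t**3 + t**2 + 3*t - 3, dv = cos(t) dt, so v = sin(t).
Apply parts 4 times (tabular method): alternate signs, differentiate u down to 0, integrate dv up.

t**4*sin(t) - 4*t**3*sin(t) + 4*t**3*cos(t) - 11*t**2*sin(t) - 12*t**2*cos(t) + 27*t*sin(t) - 22*t*cos(t) + 19*sin(t) + 27*cos(t) + C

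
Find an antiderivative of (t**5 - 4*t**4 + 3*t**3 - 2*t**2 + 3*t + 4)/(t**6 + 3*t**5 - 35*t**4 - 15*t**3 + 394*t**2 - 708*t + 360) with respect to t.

-5*log(t - 3)/144 + 431*log(t - 2)/1568 - 5*log(t - 1)/84 - 6061*log(t + 5)/2352 + 6847*log(t + 6)/2016 - 3/(28*t - 56) + C

Factor the denominator: (t - 3)*(t - 2)**2*(t - 1)*(t + 5)*(t + 6).
Partial-fraction decomposition: 6847/(2016*(t + 6)) - 6061/(2352*(t + 5)) - 5/(84*(t - 1)) + 431/(1568*(t - 2)) + 3/(28*(t - 2)**2) - 5/(144*(t - 3)).
Integrate each term; A/(t−a) gives A·log|t−a|; A/(t−a)² gives −A/(t−a).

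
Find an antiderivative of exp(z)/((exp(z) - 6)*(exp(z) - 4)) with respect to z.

Let u = e^z, du = e^z dz.
The integral becomes ∫ du/((u-4)(u-6)); decompose into partial fractions.

log(exp(z) - 6)/2 - log(exp(z) - 4)/2 + C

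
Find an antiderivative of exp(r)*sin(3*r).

Let I denote the integral. Integrate by parts with u = sin(3*r), dv = exp(r) dr, so v = exp(r): I = exp(r)*sin(3*r) − 3·∫ exp(r)*cos(3*r) dr.
Apply parts again with u = cos(3*r), dv = exp(r) dr: ∫ exp(r)*cos(3*r) dr = exp(r)*cos(3*r) + 3·I. Substituting back brings back I: I = exp(r)*sin(3*r) - 3*exp(r)*cos(3*r) − 9·I.
Solving for I: (1 + 9)·I equals the remaining terms, so I = (1/10)·(exp(r)*sin(3*r) - 3*exp(r)*cos(3*r)).

exp(r)*sin(3*r)/10 - 3*exp(r)*cos(3*r)/10 + C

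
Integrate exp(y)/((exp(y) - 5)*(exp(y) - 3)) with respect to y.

log(exp(y) - 5)/2 - log(exp(y) - 3)/2 + C

Let u = e^y, du = e^y dy.
The integral becomes ∫ du/((u-3)(u-5)); decompose into partial fractions.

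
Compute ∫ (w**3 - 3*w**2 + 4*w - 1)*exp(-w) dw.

Use integration by parts with u = w**3 - 3*w**2 + 4*w - 1, dv = exp(-w) dw, so v = -exp(-w).
Apply parts 3 times (tabular method): alternate signs, differentiate u down to 0, integrate dv up.

(-w**3 - 4*w - 3)*exp(-w) + C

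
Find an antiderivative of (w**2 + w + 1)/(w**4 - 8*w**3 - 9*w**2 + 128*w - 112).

19*log(w - 7)/66 - 7*log(w - 4)/24 + log(w - 1)/30 - 13*log(w + 4)/440 + C

Factor the denominator: (w - 7)*(w - 4)*(w - 1)*(w + 4).
Partial-fraction decomposition: -13/(440*(w + 4)) + 1/(30*(w - 1)) - 7/(24*(w - 4)) + 19/(66*(w - 7)).
Integrate each term: A/(w−a) contributes A·log|w−a|.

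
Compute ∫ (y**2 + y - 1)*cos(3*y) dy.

y**2*sin(3*y)/3 + y*sin(3*y)/3 + 2*y*cos(3*y)/9 - 11*sin(3*y)/27 + cos(3*y)/9 + C

Use integration by parts with u = y**2 + y - 1, dv = cos(3*y) dy, so v = sin(3*y)/3.
Apply parts 2 times (tabular method): alternate signs, differentiate u down to 0, integrate dv up.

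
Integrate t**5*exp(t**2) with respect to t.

Let u = t², du = 2t dt; rewrite as (1/2)∫ u^2·exp(1u) du.
Now integrate by parts 2 times.

(t**4 - 2*t**2 + 2)*exp(t**2)/2 + C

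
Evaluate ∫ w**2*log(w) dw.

Use integration by parts with u = log(w), dv = w**2 dw.
Then du = 1/w dw and v = w**3/3.

w**3*log(w)/3 - w**3/9 + C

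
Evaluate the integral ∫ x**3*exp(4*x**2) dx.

(4*x**2 - 1)*exp(4*x**2)/32 + C

Let u = x², du = 2x dx; rewrite as (1/2)∫ u^1·exp(4u) du.
Now integrate by parts 1 time.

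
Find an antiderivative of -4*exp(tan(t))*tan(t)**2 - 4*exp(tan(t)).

-4*exp(tan(t)) + C

Let u = tan(t), so du = (tan(t)**2 + 1) dt.
Rewriting, the integral becomes -4·∫ e^u du = -4·e^u.
Substituting back, u = tan(t).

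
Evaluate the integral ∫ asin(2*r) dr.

Use integration by parts with u = arcsin(2*r), dv = dr.
Then du = 2/sqrt(-4*r**2 + 1) dr.

r*asin(2*r) + sqrt(-4*r**2 + 1)/2 + C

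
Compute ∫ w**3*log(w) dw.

w**4*log(w)/4 - w**4/16 + C

Use integration by parts with u = log(w), dv = w**3 dw.
Then du = 1/w dw and v = w**4/4.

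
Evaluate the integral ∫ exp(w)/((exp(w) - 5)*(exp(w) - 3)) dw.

log(exp(w) - 5)/2 - log(exp(w) - 3)/2 + C

Let u = e^w, du = e^w dw.
The integral becomes ∫ du/((u-3)(u-5)); decompose into partial fractions.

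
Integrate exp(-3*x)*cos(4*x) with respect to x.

4*exp(-3*x)*sin(4*x)/25 - 3*exp(-3*x)*cos(4*x)/25 + C

Let I denote the integral. Integrate by parts with u = cos(4*x), dv = exp(-3*x) dx, so v = -exp(-3*x)/3: I = -exp(-3*x)*cos(4*x)/3 − (4/3)·∫ exp(-3*x)*sin(4*x) dx.
Apply parts again with u = sin(4*x), dv = exp(-3*x) dx: ∫ exp(-3*x)*sin(4*x) dx = -exp(-3*x)*sin(4*x)/3 + (4/3)·I. Substituting back brings back I: I = 4*exp(-3*x)*sin(4*x)/9 - exp(-3*x)*cos(4*x)/3 − (16/9)·I.
Solving for I: (1 + 16/9)·I equals the remaining terms, so I = (9/25)·(4*exp(-3*x)*sin(4*x)/9 - exp(-3*x)*cos(4*x)/3).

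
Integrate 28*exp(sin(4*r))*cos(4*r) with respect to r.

7*exp(sin(4*r)) + C

Let u = sin(4*r), so du = (4*cos(4*r)) dr.
Rewriting, the integral becomes 7·∫ e^u du = 7·e^u.
Substituting back, u = sin(4*r).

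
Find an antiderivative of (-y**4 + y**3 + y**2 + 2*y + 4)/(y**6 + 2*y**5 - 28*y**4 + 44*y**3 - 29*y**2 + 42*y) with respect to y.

Factor the denominator: y*(y - 3)*(y - 2)*(y + 7)*(y**2 + 1).
Partial-fraction decomposition: -(y - 2)/(50*(y**2 + 1)) + 541/(6300*(y + 7)) - 2/(45*(y - 2)) - 7/(60*(y - 3)) + 2/(21*y).
Integrate each term; A/(y−a) gives A·log|y−a|; the (By+D)/(y²+p²) term gives a log and an atan.

2*log(y)/21 - 7*log(y - 3)/60 - 2*log(y - 2)/45 + 541*log(y + 7)/6300 - log(y**2 + 1)/100 + atan(y)/25 + C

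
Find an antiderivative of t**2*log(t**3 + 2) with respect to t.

Let u = t**3 + 2, so du = (3*t**2) dt.
The integral becomes (1/3)·∫ log(u) du; integrate by parts with u′=log(u), dv′=du.

t**3*log(t**3 + 2)/3 - t**3/3 + 2*log(t**3 + 2)/3 + C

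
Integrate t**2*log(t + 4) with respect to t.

Use integration by parts with u = log(t + 4), dv = t**2 dt.
Then du = 1/(t + 4) dt and v = t**3/3.

t**3*log(t + 4)/3 - t**3/9 + 2*t**2/3 - 16*t/3 + 64*log(t + 4)/3 + C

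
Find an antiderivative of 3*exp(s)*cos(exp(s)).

3*sin(exp(s)) + C

Let u = exp(s), so du = (exp(s)) ds.
Rewriting, the integral becomes 3·∫ cos(u) du = 3·sin(u).
Substituting back, u = exp(s).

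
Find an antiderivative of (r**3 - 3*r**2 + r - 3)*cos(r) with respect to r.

Use integration by parts with u = r**3 - 3*r**2 + r - 3, dv = cos(r) dr, so v = sin(r).
Apply parts 3 times (tabular method): alternate signs, differentiate u down to 0, integrate dv up.

r**3*sin(r) - 3*r**2*sin(r) + 3*r**2*cos(r) - 5*r*sin(r) - 6*r*cos(r) + 3*sin(r) - 5*cos(r) + C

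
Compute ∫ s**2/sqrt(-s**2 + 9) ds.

Substitute s = 3·sin(θ), so ds = 3·cos(θ) dθ and the radical becomes sqrt(-s**2 + 9) = 3·cos(θ) by the Pythagorean identity.
Integrate the resulting trig expression in θ, then back-substitute θ = asin(s/3), sin(θ) = s/3, cos(θ) = sqrt(-s**2 + 9)/3 (absorbing any constant into C).

-s*sqrt(-s**2 + 9)/2 + 9*asin(s/3)/2 + C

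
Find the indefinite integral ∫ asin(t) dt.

Use integration by parts with u = arcsin(t), dv = dt.
Then du = 1/sqrt(-t**2 + 1) dt.

t*asin(t) + sqrt(-t**2 + 1) + C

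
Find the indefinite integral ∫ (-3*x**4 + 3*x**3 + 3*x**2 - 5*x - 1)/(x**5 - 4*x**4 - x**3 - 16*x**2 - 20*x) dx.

Factor the denominator: x*(x - 5)*(x + 1)*(x**2 + 4).
Partial-fraction decomposition: -(821*x + 364)/(580*(x**2 + 4)) + 1/(30*(x + 1)) - 1451/(870*(x - 5)) + 1/(20*x).
Integrate each term; A/(x−a) gives A·log|x−a|; the (Bx+D)/(x²+p²) term gives a log and an atan.

log(x)/20 - 1451*log(x - 5)/870 + log(x + 1)/30 - 821*log(x**2 + 4)/1160 - 91*atan(x/2)/290 + C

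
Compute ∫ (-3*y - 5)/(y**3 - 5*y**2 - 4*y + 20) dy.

Factor the denominator: (y - 5)*(y - 2)*(y + 2).
Partial-fraction decomposition: 1/(28*(y + 2)) + 11/(12*(y - 2)) - 20/(21*(y - 5)).
Integrate each term: A/(y−a) contributes A·log|y−a|.

-20*log(y - 5)/21 + 11*log(y - 2)/12 + log(y + 2)/28 + C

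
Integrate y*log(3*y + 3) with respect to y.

Use integration by parts with u = log(3*y + 3), dv = y dy.
Then du = 3/(3*y + 3) dy and v = y**2/2.

y**2*log(3*y + 3)/2 - y**2/4 + y/2 - log(y + 1)/2 + C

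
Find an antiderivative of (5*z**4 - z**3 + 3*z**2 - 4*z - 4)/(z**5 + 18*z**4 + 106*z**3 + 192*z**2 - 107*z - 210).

Factor the denominator: (z - 1)*(z + 1)*(z + 5)*(z + 6)*(z + 7).
Partial-fraction decomposition: 4173/(32*(z + 7)) - 6824/(35*(z + 6)) + 3341/(48*(z + 5)) - 3/(80*(z + 1)) - 1/(672*(z - 1)).
Integrate each term: A/(z−a) contributes A·log|z−a|.

-log(z - 1)/672 - 3*log(z + 1)/80 + 3341*log(z + 5)/48 - 6824*log(z + 6)/35 + 4173*log(z + 7)/32 + C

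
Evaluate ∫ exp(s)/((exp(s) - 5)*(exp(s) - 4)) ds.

Let u = e^s, du = e^s ds.
The integral becomes ∫ du/((u-5)(u-4)); decompose into partial fractions.

log(exp(s) - 5) - log(exp(s) - 4) + C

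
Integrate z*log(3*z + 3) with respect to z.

Use integration by parts with u = log(3*z + 3), dv = z dz.
Then du = 3/(3*z + 3) dz and v = z**2/2.

z**2*log(3*z + 3)/2 - z**2/4 + z/2 - log(z + 1)/2 + C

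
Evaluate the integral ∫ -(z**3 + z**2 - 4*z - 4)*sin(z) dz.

z**3*cos(z) - 3*z**2*sin(z) + z**2*cos(z) - 2*z*sin(z) - 10*z*cos(z) + 10*sin(z) - 6*cos(z) + C

Use integration by parts with u = z**3 + z**2 - 4*z - 4, dv = -sin(z) dz, so v = cos(z).
Apply parts 3 times (tabular method): alternate signs, differentiate u down to 0, integrate dv up.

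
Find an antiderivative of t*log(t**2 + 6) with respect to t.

t**2*log(t**2 + 6)/2 - t**2/2 + 3*log(t**2 + 6) + C

Let u = t**2 + 6, so du = (2*t) dt.
The integral becomes (1/2)·∫ log(u) du; integrate by parts with u′=log(u), dv′=du.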